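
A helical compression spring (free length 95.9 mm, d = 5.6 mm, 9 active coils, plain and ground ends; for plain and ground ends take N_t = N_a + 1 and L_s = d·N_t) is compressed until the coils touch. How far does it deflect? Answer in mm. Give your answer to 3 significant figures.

N_t = 10; L_s = 5.6·10 = 56 mm
δ_solid = L₀ − L_s = 95.9 − 56 = 39.9 mm

39.9 mm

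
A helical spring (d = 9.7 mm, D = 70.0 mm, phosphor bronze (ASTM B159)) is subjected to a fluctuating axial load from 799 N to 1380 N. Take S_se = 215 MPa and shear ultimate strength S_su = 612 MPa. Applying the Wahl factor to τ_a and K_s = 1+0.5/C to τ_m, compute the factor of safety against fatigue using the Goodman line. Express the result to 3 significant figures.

1.45

C = D/d = 70.0/9.7 = 7.2165; K_W = (4C−1)/(4C−4)+0.615/C = 1.2059; K_s = 1+0.5/C = 1.0693
F_a = (F_max−F_min)/2 = 290.5 N; F_m = (F_max+F_min)/2 = 1089.5 N
τ_a = K_W·8F_aD/(πd³) = 1.2059 × 56.737 = 68.418 MPa
τ_m = K_s·8F_mD/(πd³) = 1.0693 × 212.79 = 227.53 MPa
Goodman: 1/n_f = τ_a/S_se + τ_m/S_su = 68.418/215 + 227.53/612 = 0.31822 + 0.37179 = 0.69001
n_f = 1/0.69001 = 1.449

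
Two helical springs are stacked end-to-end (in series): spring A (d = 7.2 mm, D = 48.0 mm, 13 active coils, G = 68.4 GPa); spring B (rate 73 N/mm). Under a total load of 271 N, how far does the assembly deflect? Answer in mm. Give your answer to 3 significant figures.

20.7 mm

k_A = Gd⁴/(8D³N_a) = (68.4×10³)(7.2⁴)/(8·48.0³·13) = 15.982 N/mm
Series: 1/k_eq = 1/15.982 + 1/73 = 0.076269; k_eq = 13.111 N/mm
δ = F/k_eq = 271/13.111 = 20.669 mm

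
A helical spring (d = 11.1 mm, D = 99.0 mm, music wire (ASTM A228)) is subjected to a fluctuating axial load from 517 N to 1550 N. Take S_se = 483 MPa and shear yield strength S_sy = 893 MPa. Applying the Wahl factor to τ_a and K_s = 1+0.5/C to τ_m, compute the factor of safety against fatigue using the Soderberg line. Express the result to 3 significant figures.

C = D/d = 99.0/11.1 = 8.9189; K_W = (4C−1)/(4C−4)+0.615/C = 1.1637; K_s = 1+0.5/C = 1.0561
F_a = (F_max−F_min)/2 = 516.5 N; F_m = (F_max+F_min)/2 = 1033.5 N
τ_a = K_W·8F_aD/(πd³) = 1.1637 × 95.209 = 110.79 MPa
τ_m = K_s·8F_mD/(πd³) = 1.0561 × 190.51 = 201.19 MPa
Soderberg: 1/n_f = τ_a/S_se + τ_m/S_sy = 110.79/483 + 201.19/893 = 0.22938 + 0.22530 = 0.45468
n_f = 1/0.45468 = 2.199

2.20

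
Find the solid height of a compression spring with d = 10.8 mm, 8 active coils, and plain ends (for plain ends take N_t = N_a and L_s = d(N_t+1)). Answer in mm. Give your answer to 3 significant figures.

plain ends: N_t = N_a = 8
L_s = d·(N_t+1) = 10.8 × 9 = 97.2 mm

97.2 mm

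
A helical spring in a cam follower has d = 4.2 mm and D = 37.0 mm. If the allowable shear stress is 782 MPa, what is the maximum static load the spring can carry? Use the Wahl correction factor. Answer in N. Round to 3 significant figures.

C = D/d = 37.0/4.2 = 8.8095
K_W = (4C−1)/(4C−4) + 0.615/C = 34.238/31.238 + 0.0698 = 1.1658
τ_max = K·8FD/(πd³) → F_max = τ_allow·πd³/(8DK)
F_max = 782·π·4.2³/(8·37.0·1.1658) = 1.8201e+05/345.09 = 527.44 N

527 N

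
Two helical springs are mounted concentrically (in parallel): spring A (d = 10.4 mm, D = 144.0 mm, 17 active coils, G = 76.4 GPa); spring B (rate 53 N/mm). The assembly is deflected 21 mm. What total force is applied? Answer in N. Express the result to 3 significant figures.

k_A = Gd⁴/(8D³N_a) = (76.4×10³)(10.4⁴)/(8·144.0³·17) = 2.2009 N/mm
Parallel: k_eq = 2.2009 + 53 = 55.201 N/mm
F = k_eq·δ = 55.201·21 = 1159.2 N

1160 N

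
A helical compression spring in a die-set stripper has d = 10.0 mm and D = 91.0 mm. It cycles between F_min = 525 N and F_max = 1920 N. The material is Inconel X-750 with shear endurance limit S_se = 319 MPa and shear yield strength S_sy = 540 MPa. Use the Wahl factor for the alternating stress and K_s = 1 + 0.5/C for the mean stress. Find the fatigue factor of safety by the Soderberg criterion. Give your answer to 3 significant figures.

0.876

C = D/d = 91.0/10.0 = 9.1000; K_W = (4C−1)/(4C−4)+0.615/C = 1.1602; K_s = 1+0.5/C = 1.0549
F_a = (F_max−F_min)/2 = 697.5 N; F_m = (F_max+F_min)/2 = 1222.5 N
τ_a = K_W·8F_aD/(πd³) = 1.1602 × 161.63 = 187.52 MPa
τ_m = K_s·8F_mD/(πd³) = 1.0549 × 283.29 = 298.85 MPa
Soderberg: 1/n_f = τ_a/S_se + τ_m/S_sy = 187.52/319 + 298.85/540 = 0.58784 + 0.55343 = 1.1413
n_f = 1/1.1413 = 0.8762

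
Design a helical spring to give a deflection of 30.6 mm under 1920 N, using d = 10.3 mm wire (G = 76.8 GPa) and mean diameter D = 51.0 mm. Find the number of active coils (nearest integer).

Required rate k = F/δ = 1920/30.6 = 62.745 N/mm
N_a = Gd⁴/(8D³k) = (76.8×10³ × 10.3⁴)/(8 × 51.0³ × 62.745)
    = 8.64391e+08 / 6.65856e+07 = 12.98 → 13 coils

13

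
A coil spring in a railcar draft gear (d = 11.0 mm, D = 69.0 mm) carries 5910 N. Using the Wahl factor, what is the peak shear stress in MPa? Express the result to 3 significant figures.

Spring index C = D/d = 69.0/11.0 = 6.2727
K_W = (4C−1)/(4C−4) + 0.615/C = 24.091/21.091 + 0.0980 = 1.2403
τ₀ = 8FD/(πd³) = 8·5910·69.0/(π·11.0³) = 3.26232e+06/4181.5 = 780.19 MPa
τ_max = K·τ₀ = 1.2403 × 780.19 = 967.65 MPa

968 MPa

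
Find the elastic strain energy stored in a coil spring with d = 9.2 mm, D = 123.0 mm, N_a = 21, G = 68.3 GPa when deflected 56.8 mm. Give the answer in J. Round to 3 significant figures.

k = Gd⁴/(8D³N_a) = (68.3×10³)(9.2⁴)/(8·123.0³·21) = 1.5651 N/mm
U = ½kδ² = 0.5 × 1.5651 × 56.8² = 2524.7 N·mm = 2.5247 J

2.52 J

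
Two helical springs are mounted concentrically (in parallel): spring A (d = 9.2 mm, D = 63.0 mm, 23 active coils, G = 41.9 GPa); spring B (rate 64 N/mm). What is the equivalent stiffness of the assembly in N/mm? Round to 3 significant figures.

k_A = Gd⁴/(8D³N_a) = (41.9×10³)(9.2⁴)/(8·63.0³·23) = 6.5242 N/mm
Parallel: k_eq = 6.5242 + 64 = 70.524 N/mm

70.5 N/mm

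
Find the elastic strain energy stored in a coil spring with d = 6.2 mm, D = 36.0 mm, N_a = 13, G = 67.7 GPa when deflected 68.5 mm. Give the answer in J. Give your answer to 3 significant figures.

k = Gd⁴/(8D³N_a) = (67.7×10³)(6.2⁴)/(8·36.0³·13) = 20.616 N/mm
U = ½kδ² = 0.5 × 20.616 × 68.5² = 48369 N·mm = 48.369 J

48.4 J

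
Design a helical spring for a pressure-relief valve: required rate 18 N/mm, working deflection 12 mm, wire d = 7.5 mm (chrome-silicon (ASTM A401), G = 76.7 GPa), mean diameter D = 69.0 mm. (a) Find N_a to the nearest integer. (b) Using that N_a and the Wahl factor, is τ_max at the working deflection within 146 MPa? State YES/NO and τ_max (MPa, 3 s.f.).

(a) 5 coils; (b) YES, τ_max = 107 MPa

N_a = Gd⁴/(8D³k) = (76.7×10³)(7.5⁴)/(8·69.0³·18) = 5.13 → N_a = 5
Actual rate k = Gd⁴/(8D³·5) = 18.469 N/mm
Working load F = kδ = 18.469·12 = 221.62 N
C = 69.0/7.5 = 9.2000; K_W = (4C−1)/(4C−4)+0.615/C = 1.1583
τ_max = K_W·8FD/(πd³) = 1.1583·92.304 = 106.92 MPa
τ_max ≤ 146 MPa → acceptable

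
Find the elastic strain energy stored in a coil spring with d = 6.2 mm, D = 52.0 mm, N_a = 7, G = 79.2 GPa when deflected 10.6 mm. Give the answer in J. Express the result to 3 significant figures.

0.835 J

k = Gd⁴/(8D³N_a) = (79.2×10³)(6.2⁴)/(8·52.0³·7) = 14.863 N/mm
U = ½kδ² = 0.5 × 14.863 × 10.6² = 834.98 N·mm = 0.83498 J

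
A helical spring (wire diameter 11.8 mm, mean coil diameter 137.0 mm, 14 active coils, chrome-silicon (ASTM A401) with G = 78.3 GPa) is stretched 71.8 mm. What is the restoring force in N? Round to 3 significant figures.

k = Gd⁴/(8D³N_a) = (78.3×10³)(11.8⁴)/(8·137.0³·14) = 5.2712 N/mm
F = k·δ = 5.2712 × 71.8 = 378.47 N

378 N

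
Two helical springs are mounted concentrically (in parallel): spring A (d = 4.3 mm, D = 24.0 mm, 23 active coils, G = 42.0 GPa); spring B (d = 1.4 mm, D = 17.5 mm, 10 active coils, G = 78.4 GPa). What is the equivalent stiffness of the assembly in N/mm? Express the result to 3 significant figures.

k_A = Gd⁴/(8D³N_a) = (42.0×10³)(4.3⁴)/(8·24.0³·23) = 5.6451 N/mm
k_B = Gd⁴/(8D³N_a) = (78.4×10³)(1.4⁴)/(8·17.5³·10) = 0.70246 N/mm
Parallel: k_eq = 5.6451 + 0.70246 = 6.3476 N/mm

6.35 N/mm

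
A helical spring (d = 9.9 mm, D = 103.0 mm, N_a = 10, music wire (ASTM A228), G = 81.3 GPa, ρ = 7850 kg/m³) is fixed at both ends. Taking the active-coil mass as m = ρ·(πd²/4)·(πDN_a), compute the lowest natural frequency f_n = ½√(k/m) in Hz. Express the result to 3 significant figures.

k = Gd⁴/(8D³N_a) = (81.3×10³)(9.9⁴)/(8·103.0³·10) = 8.9337 N/mm = 8933.7 N/m
Wire length L = πDN_a = π·103.0·10 = 3235.8 mm
m = ρ·(πd²/4)·L = 7850 × 76.977×10⁻⁶ m² × 3.2358 m = 1.9553 kg
f_n = ½√(k/m) = 0.5·√(8933.7/1.9553) = 0.5·√(4568.9) = 33.797 Hz

33.8 Hz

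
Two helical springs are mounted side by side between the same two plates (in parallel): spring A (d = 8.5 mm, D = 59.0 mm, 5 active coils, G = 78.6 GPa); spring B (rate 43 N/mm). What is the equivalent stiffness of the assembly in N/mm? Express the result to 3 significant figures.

k_A = Gd⁴/(8D³N_a) = (78.6×10³)(8.5⁴)/(8·59.0³·5) = 49.944 N/mm
Parallel: k_eq = 49.944 + 43 = 92.944 N/mm

92.9 N/mm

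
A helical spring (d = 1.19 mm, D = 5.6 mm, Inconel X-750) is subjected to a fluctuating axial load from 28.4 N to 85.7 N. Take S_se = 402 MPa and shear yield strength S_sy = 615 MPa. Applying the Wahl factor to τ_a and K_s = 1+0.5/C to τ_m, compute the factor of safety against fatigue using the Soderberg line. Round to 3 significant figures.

0.598

C = D/d = 5.6/1.19 = 4.7059; K_W = (4C−1)/(4C−4)+0.615/C = 1.3331; K_s = 1+0.5/C = 1.1062
F_a = (F_max−F_min)/2 = 28.65 N; F_m = (F_max+F_min)/2 = 57.05 N
τ_a = K_W·8F_aD/(πd³) = 1.3331 × 242.44 = 323.19 MPa
τ_m = K_s·8F_mD/(πd³) = 1.1062 × 482.77 = 534.07 MPa
Soderberg: 1/n_f = τ_a/S_se + τ_m/S_sy = 323.19/402 + 534.07/615 = 0.80397 + 0.86840 = 1.6724
n_f = 1/1.6724 = 0.598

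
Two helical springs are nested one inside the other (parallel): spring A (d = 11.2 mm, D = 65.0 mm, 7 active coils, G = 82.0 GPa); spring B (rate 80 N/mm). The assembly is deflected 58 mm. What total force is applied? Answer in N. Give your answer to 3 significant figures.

k_A = Gd⁴/(8D³N_a) = (82.0×10³)(11.2⁴)/(8·65.0³·7) = 83.899 N/mm
Parallel: k_eq = 83.899 + 80 = 163.9 N/mm
F = k_eq·δ = 163.9·58 = 9506.2 N

9510 N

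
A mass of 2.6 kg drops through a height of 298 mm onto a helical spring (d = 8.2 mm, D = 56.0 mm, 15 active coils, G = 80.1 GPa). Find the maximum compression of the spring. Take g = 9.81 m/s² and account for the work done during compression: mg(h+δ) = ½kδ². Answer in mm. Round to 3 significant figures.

k = Gd⁴/(8D³N_a) = (80.1×10³)(8.2⁴)/(8·56.0³·15) = 17.185 N/mm
W = mg = 2.6 × 9.81 = 25.506 N
½kδ² − Wδ − Wh = 0 → δ = (W + √(W² + 2kWh))/k
δ = (25.506 + √(650.56 + 261235))/17.185 = (25.506 + 511.75)/17.185 = 31.263 mm

31.3 mm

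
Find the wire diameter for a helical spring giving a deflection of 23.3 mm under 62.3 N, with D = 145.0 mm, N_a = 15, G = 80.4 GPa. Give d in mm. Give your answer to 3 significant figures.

10.5 mm

Required rate k = F/δ = 62.3/23.3 = 2.6738 N/mm
d = (8D³N_a·k / G)^(1/4) = (8·145.0³·15·2.6738 / (80.4×10³))^0.25
  = (12166)^0.25 = 10.5024 mm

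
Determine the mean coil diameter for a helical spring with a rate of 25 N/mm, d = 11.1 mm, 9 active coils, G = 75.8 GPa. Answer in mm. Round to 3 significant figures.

D = (Gd⁴/(8N_a·k))^(1/3) = (75.8×10³·11.1⁴/(8·9·25))^(1/3)
  = (639276)^(1/3) = 86.1449 mm

86.1 mm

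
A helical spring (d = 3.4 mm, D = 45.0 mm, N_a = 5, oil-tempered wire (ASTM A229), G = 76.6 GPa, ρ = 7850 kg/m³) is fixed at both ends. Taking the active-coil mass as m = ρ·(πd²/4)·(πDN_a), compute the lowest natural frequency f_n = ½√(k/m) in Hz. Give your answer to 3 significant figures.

k = Gd⁴/(8D³N_a) = (76.6×10³)(3.4⁴)/(8·45.0³·5) = 2.8083 N/mm = 2808.3 N/m
Wire length L = πDN_a = π·45.0·5 = 706.86 mm
m = ρ·(πd²/4)·L = 7850 × 9.0792×10⁻⁶ m² × 0.70686 m = 0.050379 kg
f_n = ½√(k/m) = 0.5·√(2808.3/0.050379) = 0.5·√(55744) = 118.05 Hz

118 Hz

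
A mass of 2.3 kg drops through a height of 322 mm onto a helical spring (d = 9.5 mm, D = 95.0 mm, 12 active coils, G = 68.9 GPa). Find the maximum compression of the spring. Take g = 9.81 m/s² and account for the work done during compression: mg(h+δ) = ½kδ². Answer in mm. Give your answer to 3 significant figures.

49.6 mm

k = Gd⁴/(8D³N_a) = (68.9×10³)(9.5⁴)/(8·95.0³·12) = 6.8182 N/mm
W = mg = 2.3 × 9.81 = 22.563 N
½kδ² − Wδ − Wh = 0 → δ = (W + √(W² + 2kWh))/k
δ = (22.563 + √(509.09 + 99072.8))/6.8182 = (22.563 + 315.57)/6.8182 = 49.592 mm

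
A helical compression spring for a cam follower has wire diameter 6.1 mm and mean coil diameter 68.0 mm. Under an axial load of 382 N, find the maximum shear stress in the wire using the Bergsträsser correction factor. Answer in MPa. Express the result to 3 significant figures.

Spring index C = D/d = 68.0/6.1 = 11.1475
K_B = (4C+2)/(4C−3) = 46.590/41.590 = 1.1202
τ₀ = 8FD/(πd³) = 8·382·68.0/(π·6.1³) = 207808/713.08 = 291.42 MPa
τ_max = K·τ₀ = 1.1202 × 291.42 = 326.46 MPa

326 MPa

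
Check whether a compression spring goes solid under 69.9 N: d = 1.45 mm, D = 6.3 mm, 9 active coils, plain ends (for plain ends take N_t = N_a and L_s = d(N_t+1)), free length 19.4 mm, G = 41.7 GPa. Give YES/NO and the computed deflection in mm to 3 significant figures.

k = Gd⁴/(8D³N_a) = (41.7×10³)(1.45⁴)/(8·6.3³·9) = 10.239 N/mm
N_t = 9; L_s = 1.45·10 = 14.5 mm; δ_solid = L₀ − L_s = 19.4 − 14.5 = 4.9 mm
δ = F/k = 69.9/10.239 = 6.8269 mm
δ ≥ δ_solid → spring goes solid

YES, δ = 6.83 mm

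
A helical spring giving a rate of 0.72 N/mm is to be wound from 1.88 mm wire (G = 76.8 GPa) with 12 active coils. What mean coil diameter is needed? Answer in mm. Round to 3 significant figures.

D = (Gd⁴/(8N_a·k))^(1/3) = (76.8×10³·1.88⁴/(8·12·0.72))^(1/3)
  = (13880)^(1/3) = 24.0324 mm

24.0 mm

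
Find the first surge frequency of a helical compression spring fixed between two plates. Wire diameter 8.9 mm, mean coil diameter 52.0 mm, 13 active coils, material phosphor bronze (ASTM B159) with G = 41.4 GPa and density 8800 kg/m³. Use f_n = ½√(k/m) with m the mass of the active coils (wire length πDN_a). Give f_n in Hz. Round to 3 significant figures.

k = Gd⁴/(8D³N_a) = (41.4×10³)(8.9⁴)/(8·52.0³·13) = 17.763 N/mm = 17763 N/m
Wire length L = πDN_a = π·52.0·13 = 2123.7 mm
m = ρ·(πd²/4)·L = 8800 × 62.211×10⁻⁶ m² × 2.1237 m = 1.1627 kg
f_n = ½√(k/m) = 0.5·√(17763/1.1627) = 0.5·√(15278) = 61.802 Hz

61.8 Hz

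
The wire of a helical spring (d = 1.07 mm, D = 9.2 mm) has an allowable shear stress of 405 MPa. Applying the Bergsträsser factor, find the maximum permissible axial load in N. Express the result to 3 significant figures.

18.3 N

C = D/d = 9.2/1.07 = 8.5981
K_B = (4C+2)/(4C−3) = 36.393/31.393 = 1.1593
τ_max = K·8FD/(πd³) → F_max = τ_allow·πd³/(8DK)
F_max = 405·π·1.07³/(8·9.2·1.1593) = 1558.7/85.323 = 18.268 N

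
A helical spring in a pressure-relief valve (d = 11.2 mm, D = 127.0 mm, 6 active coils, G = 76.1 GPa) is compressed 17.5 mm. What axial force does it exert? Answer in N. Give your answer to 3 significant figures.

k = Gd⁴/(8D³N_a) = (76.1×10³)(11.2⁴)/(8·127.0³·6) = 12.179 N/mm
F = k·δ = 12.179 × 17.5 = 213.13 N

213 N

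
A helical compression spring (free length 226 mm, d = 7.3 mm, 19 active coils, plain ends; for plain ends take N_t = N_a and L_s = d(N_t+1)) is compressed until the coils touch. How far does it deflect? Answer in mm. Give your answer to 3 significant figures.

N_t = 19; L_s = 7.3·20 = 146 mm
δ_solid = L₀ − L_s = 226 − 146 = 80 mm

80.0 mm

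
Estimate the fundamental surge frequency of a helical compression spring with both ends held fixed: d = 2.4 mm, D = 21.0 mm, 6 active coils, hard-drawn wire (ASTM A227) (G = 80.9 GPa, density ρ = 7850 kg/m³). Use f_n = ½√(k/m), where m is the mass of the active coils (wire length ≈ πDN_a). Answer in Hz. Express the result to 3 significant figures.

k = Gd⁴/(8D³N_a) = (80.9×10³)(2.4⁴)/(8·21.0³·6) = 6.038 N/mm = 6038 N/m
Wire length L = πDN_a = π·21.0·6 = 395.84 mm
m = ρ·(πd²/4)·L = 7850 × 4.5239×10⁻⁶ m² × 0.39584 m = 0.014057 kg
f_n = ½√(k/m) = 0.5·√(6038/0.014057) = 0.5·√(4.2953e+05) = 327.69 Hz

328 Hz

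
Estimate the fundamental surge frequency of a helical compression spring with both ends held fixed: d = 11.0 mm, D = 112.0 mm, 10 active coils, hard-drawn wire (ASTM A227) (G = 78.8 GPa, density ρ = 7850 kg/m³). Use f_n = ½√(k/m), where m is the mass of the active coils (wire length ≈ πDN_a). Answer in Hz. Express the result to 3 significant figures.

k = Gd⁴/(8D³N_a) = (78.8×10³)(11.0⁴)/(8·112.0³·10) = 10.265 N/mm = 10265 N/m
Wire length L = πDN_a = π·112.0·10 = 3518.6 mm
m = ρ·(πd²/4)·L = 7850 × 95.033×10⁻⁶ m² × 3.5186 m = 2.6249 kg
f_n = ½√(k/m) = 0.5·√(10265/2.6249) = 0.5·√(3910.6) = 31.267 Hz

31.3 Hz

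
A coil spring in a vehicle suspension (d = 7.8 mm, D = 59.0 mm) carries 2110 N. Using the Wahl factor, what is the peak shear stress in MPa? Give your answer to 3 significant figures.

799 MPa

Spring index C = D/d = 59.0/7.8 = 7.5641
K_W = (4C−1)/(4C−4) + 0.615/C = 29.256/26.256 + 0.0813 = 1.1956
τ₀ = 8FD/(πd³) = 8·2110·59.0/(π·7.8³) = 995920/1490.8 = 668.02 MPa
τ_max = K·τ₀ = 1.1956 × 668.02 = 798.66 MPa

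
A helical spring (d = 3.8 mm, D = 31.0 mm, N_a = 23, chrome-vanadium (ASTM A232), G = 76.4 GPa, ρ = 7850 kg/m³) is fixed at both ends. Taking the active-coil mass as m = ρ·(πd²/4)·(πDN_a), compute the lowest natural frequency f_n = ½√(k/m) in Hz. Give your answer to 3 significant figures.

k = Gd⁴/(8D³N_a) = (76.4×10³)(3.8⁴)/(8·31.0³·23) = 2.9062 N/mm = 2906.2 N/m
Wire length L = πDN_a = π·31.0·23 = 2240 mm
m = ρ·(πd²/4)·L = 7850 × 11.341×10⁻⁶ m² × 2.24 m = 0.19942 kg
f_n = ½√(k/m) = 0.5·√(2906.2/0.19942) = 0.5·√(14573) = 60.36 Hz

60.4 Hz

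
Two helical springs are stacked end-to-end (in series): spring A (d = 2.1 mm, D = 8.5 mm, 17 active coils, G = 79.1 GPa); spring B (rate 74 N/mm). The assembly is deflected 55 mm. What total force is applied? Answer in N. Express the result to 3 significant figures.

k_A = Gd⁴/(8D³N_a) = (79.1×10³)(2.1⁴)/(8·8.5³·17) = 18.419 N/mm
Series: 1/k_eq = 1/18.419 + 1/74 = 0.067806; k_eq = 14.748 N/mm
F = k_eq·δ = 14.748·55 = 811.13 N

811 N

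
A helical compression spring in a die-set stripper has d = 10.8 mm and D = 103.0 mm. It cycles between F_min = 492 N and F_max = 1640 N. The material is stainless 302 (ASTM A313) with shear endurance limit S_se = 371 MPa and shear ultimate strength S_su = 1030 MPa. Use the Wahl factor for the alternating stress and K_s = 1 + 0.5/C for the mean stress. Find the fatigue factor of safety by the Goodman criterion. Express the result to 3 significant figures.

1.67

C = D/d = 103.0/10.8 = 9.5370; K_W = (4C−1)/(4C−4)+0.615/C = 1.1523; K_s = 1+0.5/C = 1.0524
F_a = (F_max−F_min)/2 = 574 N; F_m = (F_max+F_min)/2 = 1066 N
τ_a = K_W·8F_aD/(πd³) = 1.1523 × 119.51 = 137.72 MPa
τ_m = K_s·8F_mD/(πd³) = 1.0524 × 221.95 = 233.59 MPa
Goodman: 1/n_f = τ_a/S_se + τ_m/S_su = 137.72/371 + 233.59/1030 = 0.37121 + 0.22679 = 0.598
n_f = 1/0.598 = 1.672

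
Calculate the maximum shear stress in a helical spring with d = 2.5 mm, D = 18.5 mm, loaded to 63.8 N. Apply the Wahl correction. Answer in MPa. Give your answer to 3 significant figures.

231 MPa

Spring index C = D/d = 18.5/2.5 = 7.4000
K_W = (4C−1)/(4C−4) + 0.615/C = 28.600/25.600 + 0.0831 = 1.2003
τ₀ = 8FD/(πd³) = 8·63.8·18.5/(π·2.5³) = 9442.4/49.087 = 192.36 MPa
τ_max = K·τ₀ = 1.2003 × 192.36 = 230.89 MPa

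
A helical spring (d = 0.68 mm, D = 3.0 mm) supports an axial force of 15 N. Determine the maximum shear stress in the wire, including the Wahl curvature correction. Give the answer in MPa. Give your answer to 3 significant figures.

495 MPa

Spring index C = D/d = 3.0/0.68 = 4.4118
K_W = (4C−1)/(4C−4) + 0.615/C = 16.647/13.647 + 0.1394 = 1.3592
τ₀ = 8FD/(πd³) = 8·15·3.0/(π·0.68³) = 360/0.98782 = 364.44 MPa
τ_max = K·τ₀ = 1.3592 × 364.44 = 495.36 MPa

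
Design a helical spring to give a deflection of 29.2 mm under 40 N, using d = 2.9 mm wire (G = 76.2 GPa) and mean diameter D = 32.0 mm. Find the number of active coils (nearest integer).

Required rate k = F/δ = 40/29.2 = 1.3699 N/mm
N_a = Gd⁴/(8D³k) = (76.2×10³ × 2.9⁴)/(8 × 32.0³ × 1.3699)
    = 5.38948e+06 / 359101 = 15.01 → 15 coils

15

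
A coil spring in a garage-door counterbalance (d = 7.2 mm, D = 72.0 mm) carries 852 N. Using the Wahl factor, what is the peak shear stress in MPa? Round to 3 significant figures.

479 MPa

Spring index C = D/d = 72.0/7.2 = 10.0000
K_W = (4C−1)/(4C−4) + 0.615/C = 39.000/36.000 + 0.0615 = 1.1448
τ₀ = 8FD/(πd³) = 8·852·72.0/(π·7.2³) = 490752/1172.6 = 418.52 MPa
τ_max = K·τ₀ = 1.1448 × 418.52 = 479.13 MPa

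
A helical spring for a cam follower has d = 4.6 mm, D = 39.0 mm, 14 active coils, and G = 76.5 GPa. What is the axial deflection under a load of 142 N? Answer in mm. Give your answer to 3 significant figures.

k = Gd⁴/(8D³N_a) = (76.5×10³)(4.6⁴)/(8·39.0³·14) = 5.1556 N/mm
δ = F/k = 142 / 5.1556 = 27.543 mm

27.5 mm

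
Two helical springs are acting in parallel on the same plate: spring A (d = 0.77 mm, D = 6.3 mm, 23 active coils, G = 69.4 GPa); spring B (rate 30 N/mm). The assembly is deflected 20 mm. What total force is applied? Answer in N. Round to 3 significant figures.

611 N

k_A = Gd⁴/(8D³N_a) = (69.4×10³)(0.77⁴)/(8·6.3³·23) = 0.53025 N/mm
Parallel: k_eq = 0.53025 + 30 = 30.53 N/mm
F = k_eq·δ = 30.53·20 = 610.61 N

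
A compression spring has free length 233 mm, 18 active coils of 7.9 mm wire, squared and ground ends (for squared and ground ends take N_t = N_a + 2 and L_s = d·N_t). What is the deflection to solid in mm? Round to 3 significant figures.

N_t = 20; L_s = 7.9·20 = 158 mm
δ_solid = L₀ − L_s = 233 − 158 = 75 mm

75.0 mm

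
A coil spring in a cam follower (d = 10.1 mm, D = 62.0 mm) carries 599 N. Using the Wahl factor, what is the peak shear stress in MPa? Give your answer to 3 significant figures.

114 MPa

Spring index C = D/d = 62.0/10.1 = 6.1386
K_W = (4C−1)/(4C−4) + 0.615/C = 23.554/20.554 + 0.1002 = 1.2461
τ₀ = 8FD/(πd³) = 8·599·62.0/(π·10.1³) = 297104/3236.8 = 91.79 MPa
τ_max = K·τ₀ = 1.2461 × 91.79 = 114.38 MPa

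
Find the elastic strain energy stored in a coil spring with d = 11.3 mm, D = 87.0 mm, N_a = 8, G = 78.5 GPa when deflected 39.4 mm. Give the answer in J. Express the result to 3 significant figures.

23.6 J

k = Gd⁴/(8D³N_a) = (78.5×10³)(11.3⁴)/(8·87.0³·8) = 30.37 N/mm
U = ½kδ² = 0.5 × 30.37 × 39.4² = 23573 N·mm = 23.573 J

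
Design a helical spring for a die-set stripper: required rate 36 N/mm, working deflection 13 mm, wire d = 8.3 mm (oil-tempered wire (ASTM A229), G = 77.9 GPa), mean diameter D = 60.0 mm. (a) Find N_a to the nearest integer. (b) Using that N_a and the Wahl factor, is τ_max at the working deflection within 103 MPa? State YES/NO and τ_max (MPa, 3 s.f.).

(a) 6 coils; (b) NO, τ_max = 149 MPa

N_a = Gd⁴/(8D³k) = (77.9×10³)(8.3⁴)/(8·60.0³·36) = 5.943 → N_a = 6
Actual rate k = Gd⁴/(8D³·6) = 35.658 N/mm
Working load F = kδ = 35.658·13 = 463.55 N
C = 60.0/8.3 = 7.2289; K_W = (4C−1)/(4C−4)+0.615/C = 1.2055
τ_max = K_W·8FD/(πd³) = 1.2055·123.87 = 149.32 MPa
τ_max > 103 MPa → exceeds allowable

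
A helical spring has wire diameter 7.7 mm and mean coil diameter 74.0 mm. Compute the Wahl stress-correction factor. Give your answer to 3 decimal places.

C = D/d = 74.0/7.7 = 9.6104
K_W = (4C−1)/(4C−4) + 0.615/C = 37.442/34.442 + 0.0640 = 1.1511

1.151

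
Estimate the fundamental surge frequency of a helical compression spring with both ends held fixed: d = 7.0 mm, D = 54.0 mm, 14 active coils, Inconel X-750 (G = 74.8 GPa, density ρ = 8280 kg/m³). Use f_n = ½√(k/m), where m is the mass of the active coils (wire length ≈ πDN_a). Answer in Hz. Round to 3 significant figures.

k = Gd⁴/(8D³N_a) = (74.8×10³)(7.0⁴)/(8·54.0³·14) = 10.183 N/mm = 10183 N/m
Wire length L = πDN_a = π·54.0·14 = 2375 mm
m = ρ·(πd²/4)·L = 8280 × 38.485×10⁻⁶ m² × 2.375 m = 0.75681 kg
f_n = ½√(k/m) = 0.5·√(10183/0.75681) = 0.5·√(13456) = 57.999 Hz

58.0 Hz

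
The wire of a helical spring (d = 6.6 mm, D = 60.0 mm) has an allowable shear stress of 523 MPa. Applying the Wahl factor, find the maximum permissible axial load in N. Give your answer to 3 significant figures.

848 N

C = D/d = 60.0/6.6 = 9.0909
K_W = (4C−1)/(4C−4) + 0.615/C = 35.364/32.364 + 0.0676 = 1.1603
τ_max = K·8FD/(πd³) → F_max = τ_allow·πd³/(8DK)
F_max = 523·π·6.6³/(8·60.0·1.1603) = 4.7237e+05/556.97 = 848.11 N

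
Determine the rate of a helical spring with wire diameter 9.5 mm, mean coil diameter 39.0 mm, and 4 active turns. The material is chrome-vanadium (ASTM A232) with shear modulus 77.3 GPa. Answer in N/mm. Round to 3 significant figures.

332 N/mm

k = Gd⁴/(8D³N_a) = (77.3×10³ × 9.5⁴) / (8 × 39.0³ × 4)
  = 6.29613e+08 / 1.89821e+06 = 331.69 N/mm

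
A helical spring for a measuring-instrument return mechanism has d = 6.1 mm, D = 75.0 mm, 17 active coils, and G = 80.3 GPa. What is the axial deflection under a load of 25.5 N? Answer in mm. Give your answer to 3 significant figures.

k = Gd⁴/(8D³N_a) = (80.3×10³)(6.1⁴)/(8·75.0³·17) = 1.9378 N/mm
δ = F/k = 25.5 / 1.9378 = 13.159 mm

13.2 mm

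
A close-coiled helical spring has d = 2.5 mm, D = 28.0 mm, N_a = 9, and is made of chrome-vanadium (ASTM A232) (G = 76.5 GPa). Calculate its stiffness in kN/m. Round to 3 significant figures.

k = Gd⁴/(8D³N_a) = (76.5×10³ × 2.5⁴) / (8 × 28.0³ × 9)
  = 2.98828e+06 / 1.58054e+06 = 1.8907 N/mm

1.89 kN/m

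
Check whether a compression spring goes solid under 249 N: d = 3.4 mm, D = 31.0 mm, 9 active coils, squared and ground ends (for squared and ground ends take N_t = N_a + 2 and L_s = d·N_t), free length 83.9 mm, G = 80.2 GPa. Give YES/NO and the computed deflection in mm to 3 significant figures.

YES, δ = 49.8 mm

k = Gd⁴/(8D³N_a) = (80.2×10³)(3.4⁴)/(8·31.0³·9) = 4.9966 N/mm
N_t = 11; L_s = 3.4·11 = 37.4 mm; δ_solid = L₀ − L_s = 83.9 − 37.4 = 46.5 mm
δ = F/k = 249/4.9966 = 49.834 mm
δ ≥ δ_solid → spring goes solid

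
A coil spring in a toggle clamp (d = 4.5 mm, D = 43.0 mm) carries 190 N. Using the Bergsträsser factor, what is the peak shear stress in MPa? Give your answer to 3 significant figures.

261 MPa

Spring index C = D/d = 43.0/4.5 = 9.5556
K_B = (4C+2)/(4C−3) = 40.222/35.222 = 1.1420
τ₀ = 8FD/(πd³) = 8·190·43.0/(π·4.5³) = 65360/286.28 = 228.31 MPa
τ_max = K·τ₀ = 1.1420 × 228.31 = 260.72 MPa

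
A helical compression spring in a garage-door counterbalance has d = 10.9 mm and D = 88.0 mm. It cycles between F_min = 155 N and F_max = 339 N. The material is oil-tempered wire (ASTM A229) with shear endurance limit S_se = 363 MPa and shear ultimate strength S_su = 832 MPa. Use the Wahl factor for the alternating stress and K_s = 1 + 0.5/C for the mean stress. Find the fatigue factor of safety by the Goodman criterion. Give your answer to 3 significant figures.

C = D/d = 88.0/10.9 = 8.0734; K_W = (4C−1)/(4C−4)+0.615/C = 1.1822; K_s = 1+0.5/C = 1.0619
F_a = (F_max−F_min)/2 = 92 N; F_m = (F_max+F_min)/2 = 247 N
τ_a = K_W·8F_aD/(πd³) = 1.1822 × 15.92 = 18.82 MPa
τ_m = K_s·8F_mD/(πd³) = 1.0619 × 42.741 = 45.388 MPa
Goodman: 1/n_f = τ_a/S_se + τ_m/S_su = 18.82/363 + 45.388/832 = 0.05185 + 0.05455 = 0.1064
n_f = 1/0.1064 = 9.399

9.40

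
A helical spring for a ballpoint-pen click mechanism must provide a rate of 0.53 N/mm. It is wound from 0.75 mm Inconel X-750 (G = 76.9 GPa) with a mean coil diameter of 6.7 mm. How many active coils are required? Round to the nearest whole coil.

N_a = Gd⁴/(8D³k) = (76.9×10³ × 0.75⁴)/(8 × 6.7³ × 0.53)
    = 24331.6 / 1275.24 = 19.08 → 19 coils

19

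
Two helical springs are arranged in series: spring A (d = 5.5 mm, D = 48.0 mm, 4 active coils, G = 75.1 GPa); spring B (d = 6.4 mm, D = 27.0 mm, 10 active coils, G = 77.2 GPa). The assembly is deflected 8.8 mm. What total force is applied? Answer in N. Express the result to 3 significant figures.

138 N

k_A = Gd⁴/(8D³N_a) = (75.1×10³)(5.5⁴)/(8·48.0³·4) = 19.419 N/mm
k_B = Gd⁴/(8D³N_a) = (77.2×10³)(6.4⁴)/(8·27.0³·10) = 82.254 N/mm
Series: 1/k_eq = 1/19.419 + 1/82.254 = 0.063655; k_eq = 15.71 N/mm
F = k_eq·δ = 15.71·8.8 = 138.25 N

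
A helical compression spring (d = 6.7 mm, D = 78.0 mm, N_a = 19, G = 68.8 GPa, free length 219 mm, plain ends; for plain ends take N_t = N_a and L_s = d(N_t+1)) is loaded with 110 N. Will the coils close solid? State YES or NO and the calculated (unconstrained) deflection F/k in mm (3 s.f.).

NO, δ = 57.2 mm

k = Gd⁴/(8D³N_a) = (68.8×10³)(6.7⁴)/(8·78.0³·19) = 1.922 N/mm
N_t = 19; L_s = 6.7·20 = 134 mm; δ_solid = L₀ − L_s = 219 − 134 = 85 mm
δ = F/k = 110/1.922 = 57.231 mm
δ < δ_solid → spring does not go solid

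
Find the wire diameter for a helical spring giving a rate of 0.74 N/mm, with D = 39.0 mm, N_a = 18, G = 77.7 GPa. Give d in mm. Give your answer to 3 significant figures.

3.00 mm

d = (8D³N_a·k / G)^(1/4) = (8·39.0³·18·0.74 / (77.7×10³))^0.25
  = (81.352)^0.25 = 3.0033 mm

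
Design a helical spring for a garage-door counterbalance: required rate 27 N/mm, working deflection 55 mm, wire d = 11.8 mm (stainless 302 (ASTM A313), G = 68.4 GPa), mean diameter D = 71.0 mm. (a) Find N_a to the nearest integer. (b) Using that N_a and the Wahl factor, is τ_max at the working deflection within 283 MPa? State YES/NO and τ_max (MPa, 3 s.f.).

N_a = Gd⁴/(8D³k) = (68.4×10³)(11.8⁴)/(8·71.0³·27) = 17.15 → N_a = 17
Actual rate k = Gd⁴/(8D³·17) = 27.244 N/mm
Working load F = kδ = 27.244·55 = 1498.4 N
C = 71.0/11.8 = 6.0169; K_W = (4C−1)/(4C−4)+0.615/C = 1.2517
τ_max = K_W·8FD/(πd³) = 1.2517·164.89 = 206.39 MPa
τ_max ≤ 283 MPa → acceptable

(a) 17 coils; (b) YES, τ_max = 206 MPa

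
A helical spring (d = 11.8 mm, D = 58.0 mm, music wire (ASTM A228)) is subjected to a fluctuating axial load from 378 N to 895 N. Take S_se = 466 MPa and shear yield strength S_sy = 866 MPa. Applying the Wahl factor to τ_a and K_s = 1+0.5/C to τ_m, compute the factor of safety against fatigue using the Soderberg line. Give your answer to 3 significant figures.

7.22

C = D/d = 58.0/11.8 = 4.9153; K_W = (4C−1)/(4C−4)+0.615/C = 1.3167; K_s = 1+0.5/C = 1.1017
F_a = (F_max−F_min)/2 = 258.5 N; F_m = (F_max+F_min)/2 = 636.5 N
τ_a = K_W·8F_aD/(πd³) = 1.3167 × 23.237 = 30.596 MPa
τ_m = K_s·8F_mD/(πd³) = 1.1017 × 57.216 = 63.037 MPa
Soderberg: 1/n_f = τ_a/S_se + τ_m/S_sy = 30.596/466 + 63.037/866 = 0.06566 + 0.07279 = 0.13845
n_f = 1/0.13845 = 7.223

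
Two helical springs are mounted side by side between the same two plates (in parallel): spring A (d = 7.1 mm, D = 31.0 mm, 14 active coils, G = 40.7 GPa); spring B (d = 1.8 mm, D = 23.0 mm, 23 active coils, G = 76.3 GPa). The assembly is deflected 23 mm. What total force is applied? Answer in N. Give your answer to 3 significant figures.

k_A = Gd⁴/(8D³N_a) = (40.7×10³)(7.1⁴)/(8·31.0³·14) = 30.997 N/mm
k_B = Gd⁴/(8D³N_a) = (76.3×10³)(1.8⁴)/(8·23.0³·23) = 0.35778 N/mm
Parallel: k_eq = 30.997 + 0.35778 = 31.355 N/mm
F = k_eq·δ = 31.355·23 = 721.17 N

721 N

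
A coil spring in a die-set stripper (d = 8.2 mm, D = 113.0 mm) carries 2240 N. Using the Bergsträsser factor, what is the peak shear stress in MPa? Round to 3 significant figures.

Spring index C = D/d = 113.0/8.2 = 13.7805
K_B = (4C+2)/(4C−3) = 57.122/52.122 = 1.0959
τ₀ = 8FD/(πd³) = 8·2240·113.0/(π·8.2³) = 2.02496e+06/1732.2 = 1169 MPa
τ_max = K·τ₀ = 1.0959 × 1169 = 1281.2 MPa

1280 MPa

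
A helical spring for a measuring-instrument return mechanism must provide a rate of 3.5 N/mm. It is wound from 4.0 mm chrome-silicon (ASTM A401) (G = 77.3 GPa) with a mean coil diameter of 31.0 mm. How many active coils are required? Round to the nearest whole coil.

N_a = Gd⁴/(8D³k) = (77.3×10³ × 4.0⁴)/(8 × 31.0³ × 3.5)
    = 1.97888e+07 / 834148 = 23.72 → 24 coils

24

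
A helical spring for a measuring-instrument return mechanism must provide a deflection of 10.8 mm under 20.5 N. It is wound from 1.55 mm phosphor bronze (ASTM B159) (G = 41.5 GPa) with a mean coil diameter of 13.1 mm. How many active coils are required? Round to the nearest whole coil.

Required rate k = F/δ = 20.5/10.8 = 1.8981 N/mm
N_a = Gd⁴/(8D³k) = (41.5×10³ × 1.55⁴)/(8 × 13.1³ × 1.8981)
    = 239538 / 34137.7 = 7.017 → 7 coils

7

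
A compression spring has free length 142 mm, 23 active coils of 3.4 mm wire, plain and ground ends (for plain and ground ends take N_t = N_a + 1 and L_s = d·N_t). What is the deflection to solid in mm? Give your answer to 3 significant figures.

60.4 mm

N_t = 24; L_s = 3.4·24 = 81.6 mm
δ_solid = L₀ − L_s = 142 − 81.6 = 60.4 mm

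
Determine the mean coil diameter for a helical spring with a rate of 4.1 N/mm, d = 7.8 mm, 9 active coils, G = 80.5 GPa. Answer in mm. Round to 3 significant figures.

D = (Gd⁴/(8N_a·k))^(1/3) = (80.5×10³·7.8⁴/(8·9·4.1))^(1/3)
  = (1.00939e+06)^(1/3) = 100.3119 mm

100 mm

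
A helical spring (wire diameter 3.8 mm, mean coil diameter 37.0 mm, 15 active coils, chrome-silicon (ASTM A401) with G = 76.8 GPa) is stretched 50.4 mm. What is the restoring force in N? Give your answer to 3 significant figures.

k = Gd⁴/(8D³N_a) = (76.8×10³)(3.8⁴)/(8·37.0³·15) = 2.6346 N/mm
F = k·δ = 2.6346 × 50.4 = 132.78 N

133 N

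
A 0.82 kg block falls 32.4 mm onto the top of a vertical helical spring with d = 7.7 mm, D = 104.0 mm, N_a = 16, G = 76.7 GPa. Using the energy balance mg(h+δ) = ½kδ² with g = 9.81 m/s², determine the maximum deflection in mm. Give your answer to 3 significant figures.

k = Gd⁴/(8D³N_a) = (76.7×10³)(7.7⁴)/(8·104.0³·16) = 1.8726 N/mm
W = mg = 0.82 × 9.81 = 8.0442 N
½kδ² − Wδ − Wh = 0 → δ = (W + √(W² + 2kWh))/k
δ = (8.0442 + √(64.709 + 976.127))/1.8726 = (8.0442 + 32.262)/1.8726 = 21.524 mm

21.5 mm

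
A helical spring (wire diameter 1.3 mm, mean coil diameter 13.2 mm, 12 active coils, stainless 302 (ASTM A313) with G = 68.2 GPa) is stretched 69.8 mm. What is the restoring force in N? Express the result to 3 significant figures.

61.6 N

k = Gd⁴/(8D³N_a) = (68.2×10³)(1.3⁴)/(8·13.2³·12) = 0.8822 N/mm
F = k·δ = 0.8822 × 69.8 = 61.577 N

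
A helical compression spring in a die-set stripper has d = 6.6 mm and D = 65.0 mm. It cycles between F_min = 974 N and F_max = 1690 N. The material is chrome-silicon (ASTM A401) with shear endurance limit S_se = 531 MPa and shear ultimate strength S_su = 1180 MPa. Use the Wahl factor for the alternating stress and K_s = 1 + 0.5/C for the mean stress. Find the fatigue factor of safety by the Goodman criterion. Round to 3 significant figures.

0.886

C = D/d = 65.0/6.6 = 9.8485; K_W = (4C−1)/(4C−4)+0.615/C = 1.1472; K_s = 1+0.5/C = 1.0508
F_a = (F_max−F_min)/2 = 358 N; F_m = (F_max+F_min)/2 = 1332 N
τ_a = K_W·8F_aD/(πd³) = 1.1472 × 206.11 = 236.45 MPa
τ_m = K_s·8F_mD/(πd³) = 1.0508 × 766.88 = 805.81 MPa
Goodman: 1/n_f = τ_a/S_se + τ_m/S_su = 236.45/531 + 805.81/1180 = 0.44530 + 0.68289 = 1.1282
n_f = 1/1.1282 = 0.8864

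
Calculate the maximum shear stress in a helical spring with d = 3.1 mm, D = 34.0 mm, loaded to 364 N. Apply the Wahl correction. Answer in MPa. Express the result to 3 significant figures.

Spring index C = D/d = 34.0/3.1 = 10.9677
K_W = (4C−1)/(4C−4) + 0.615/C = 42.871/39.871 + 0.0561 = 1.1313
τ₀ = 8FD/(πd³) = 8·364·34.0/(π·3.1³) = 99008/93.591 = 1057.9 MPa
τ_max = K·τ₀ = 1.1313 × 1057.9 = 1196.8 MPa

1200 MPa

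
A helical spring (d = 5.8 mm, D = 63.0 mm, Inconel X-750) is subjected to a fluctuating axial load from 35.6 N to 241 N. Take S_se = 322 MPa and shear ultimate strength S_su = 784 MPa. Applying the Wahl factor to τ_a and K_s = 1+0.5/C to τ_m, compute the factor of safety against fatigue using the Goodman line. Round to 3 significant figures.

2.23

C = D/d = 63.0/5.8 = 10.8621; K_W = (4C−1)/(4C−4)+0.615/C = 1.1327; K_s = 1+0.5/C = 1.0460
F_a = (F_max−F_min)/2 = 102.7 N; F_m = (F_max+F_min)/2 = 138.3 N
τ_a = K_W·8F_aD/(πd³) = 1.1327 × 84.444 = 95.647 MPa
τ_m = K_s·8F_mD/(πd³) = 1.0460 × 113.72 = 118.95 MPa
Goodman: 1/n_f = τ_a/S_se + τ_m/S_su = 95.647/322 + 118.95/784 = 0.29704 + 0.15172 = 0.44876
n_f = 1/0.44876 = 2.228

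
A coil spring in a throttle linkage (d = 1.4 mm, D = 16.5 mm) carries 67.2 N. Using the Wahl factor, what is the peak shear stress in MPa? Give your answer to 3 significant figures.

Spring index C = D/d = 16.5/1.4 = 11.7857
K_W = (4C−1)/(4C−4) + 0.615/C = 46.143/43.143 + 0.0522 = 1.1217
τ₀ = 8FD/(πd³) = 8·67.2·16.5/(π·1.4³) = 8870.4/8.6205 = 1029 MPa
τ_max = K·τ₀ = 1.1217 × 1029 = 1154.2 MPa

1150 MPa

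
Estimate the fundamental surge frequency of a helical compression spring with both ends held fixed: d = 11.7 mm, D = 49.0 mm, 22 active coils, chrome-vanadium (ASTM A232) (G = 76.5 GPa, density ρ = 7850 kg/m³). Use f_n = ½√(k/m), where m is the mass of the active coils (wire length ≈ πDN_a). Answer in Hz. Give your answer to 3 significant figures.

77.8 Hz

k = Gd⁴/(8D³N_a) = (76.5×10³)(11.7⁴)/(8·49.0³·22) = 69.232 N/mm = 69232 N/m
Wire length L = πDN_a = π·49.0·22 = 3386.6 mm
m = ρ·(πd²/4)·L = 7850 × 107.51×10⁻⁶ m² × 3.3866 m = 2.8582 kg
f_n = ½√(k/m) = 0.5·√(69232/2.8582) = 0.5·√(24222) = 77.817 Hz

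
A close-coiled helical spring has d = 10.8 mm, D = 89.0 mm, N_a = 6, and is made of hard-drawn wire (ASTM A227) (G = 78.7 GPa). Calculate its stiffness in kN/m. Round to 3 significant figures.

31.6 kN/m

k = Gd⁴/(8D³N_a) = (78.7×10³ × 10.8⁴) / (8 × 89.0³ × 6)
  = 1.0707e+09 / 3.38385e+07 = 31.642 N/mm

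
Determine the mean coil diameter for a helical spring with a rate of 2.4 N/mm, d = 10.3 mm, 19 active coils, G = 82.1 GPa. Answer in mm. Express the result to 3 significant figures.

136 mm

D = (Gd⁴/(8N_a·k))^(1/3) = (82.1×10³·10.3⁴/(8·19·2.4))^(1/3)
  = (2.53301e+06)^(1/3) = 136.3157 mm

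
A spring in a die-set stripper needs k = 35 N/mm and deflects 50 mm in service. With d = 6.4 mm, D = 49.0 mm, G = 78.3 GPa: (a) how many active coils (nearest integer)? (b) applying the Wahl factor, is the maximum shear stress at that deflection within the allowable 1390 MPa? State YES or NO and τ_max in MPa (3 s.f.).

(a) 4 coils; (b) YES, τ_max = 991 MPa

N_a = Gd⁴/(8D³k) = (78.3×10³)(6.4⁴)/(8·49.0³·35) = 3.988 → N_a = 4
Actual rate k = Gd⁴/(8D³·4) = 34.893 N/mm
Working load F = kδ = 34.893·50 = 1744.7 N
C = 49.0/6.4 = 7.6562; K_W = (4C−1)/(4C−4)+0.615/C = 1.1930
τ_max = K_W·8FD/(πd³) = 1.1930·830.44 = 990.72 MPa
τ_max ≤ 1390 MPa → acceptable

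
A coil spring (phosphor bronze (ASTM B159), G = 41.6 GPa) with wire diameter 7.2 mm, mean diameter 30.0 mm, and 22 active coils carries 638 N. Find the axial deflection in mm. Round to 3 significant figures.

k = Gd⁴/(8D³N_a) = (41.6×10³)(7.2⁴)/(8·30.0³·22) = 23.526 N/mm
δ = F/k = 638 / 23.526 = 27.119 mm

27.1 mm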